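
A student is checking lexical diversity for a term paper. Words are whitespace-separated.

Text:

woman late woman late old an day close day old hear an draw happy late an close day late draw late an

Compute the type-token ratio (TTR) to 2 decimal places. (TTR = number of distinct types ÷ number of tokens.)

0.41

N = 22 tokens, V = 9 types.
TTR = V / N = 9 / 22 = 0.41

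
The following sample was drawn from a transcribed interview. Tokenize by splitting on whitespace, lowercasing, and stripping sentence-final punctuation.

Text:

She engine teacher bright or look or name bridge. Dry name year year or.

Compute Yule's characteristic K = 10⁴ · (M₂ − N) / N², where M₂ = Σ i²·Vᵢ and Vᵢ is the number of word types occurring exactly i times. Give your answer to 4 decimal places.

510.2041

Frequencies: or:3, name:2, year:2, she:1, engine:1, teacher:1, bright:1, look:1, bridge:1, dry:1
N = 14. Frequency spectrum: V_1=7, V_2=2, V_3=1
M₂ = 1²·7 + 2²·2 + 3²·1 = 24
K = 10000 × (24 − 14) / 14² = 510.2041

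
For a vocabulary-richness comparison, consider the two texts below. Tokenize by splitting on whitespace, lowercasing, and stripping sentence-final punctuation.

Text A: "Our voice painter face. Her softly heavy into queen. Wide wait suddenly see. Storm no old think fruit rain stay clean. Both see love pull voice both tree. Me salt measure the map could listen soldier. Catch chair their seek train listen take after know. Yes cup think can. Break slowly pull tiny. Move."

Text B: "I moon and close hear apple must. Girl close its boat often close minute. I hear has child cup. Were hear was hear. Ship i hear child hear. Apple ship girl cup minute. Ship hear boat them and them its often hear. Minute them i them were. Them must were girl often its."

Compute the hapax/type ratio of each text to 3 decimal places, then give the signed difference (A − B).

0.717

A: hapax=42, V=48, ratio=0.875
B: hapax=3, V=19, ratio=0.158
Difference = 0.875 − 0.158 = 0.717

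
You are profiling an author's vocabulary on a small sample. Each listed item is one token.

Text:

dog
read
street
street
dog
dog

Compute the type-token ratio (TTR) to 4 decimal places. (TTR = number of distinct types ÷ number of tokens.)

0.5000

N = 6 tokens, V = 3 types.
TTR = V / N = 3 / 6 = 0.5000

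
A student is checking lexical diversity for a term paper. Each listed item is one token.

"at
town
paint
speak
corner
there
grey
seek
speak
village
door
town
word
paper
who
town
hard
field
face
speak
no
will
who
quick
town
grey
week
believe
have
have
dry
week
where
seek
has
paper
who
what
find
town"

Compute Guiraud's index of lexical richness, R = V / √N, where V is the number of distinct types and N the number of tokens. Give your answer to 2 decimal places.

4.27

N = 40, V = 27.
√N = 6.324555
R = 27 / 6.324555 = 4.27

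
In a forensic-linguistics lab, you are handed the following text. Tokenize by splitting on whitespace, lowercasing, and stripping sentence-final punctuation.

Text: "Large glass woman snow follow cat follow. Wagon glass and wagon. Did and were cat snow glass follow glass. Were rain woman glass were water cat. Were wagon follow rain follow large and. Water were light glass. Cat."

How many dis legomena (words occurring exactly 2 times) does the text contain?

Frequencies: glass:6, follow:5, were:5, cat:4, wagon:3, and:3, large:2, woman:2, snow:2, rain:2, water:2, did:1, light:1
Words with frequency 2: large, rain, snow, water, woman

5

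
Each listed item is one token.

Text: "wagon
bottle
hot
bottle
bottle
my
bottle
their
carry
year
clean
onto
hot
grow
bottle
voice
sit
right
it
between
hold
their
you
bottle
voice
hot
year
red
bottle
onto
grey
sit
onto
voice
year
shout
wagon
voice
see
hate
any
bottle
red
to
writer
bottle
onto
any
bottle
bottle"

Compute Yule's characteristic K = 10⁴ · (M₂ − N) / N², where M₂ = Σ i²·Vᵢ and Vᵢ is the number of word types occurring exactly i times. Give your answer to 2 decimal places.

624.00

Frequencies: bottle:11, onto:4, voice:4, hot:3, year:3, wagon:2, their:2, sit:2, red:2, any:2, my:1, carry:1, clean:1, grow:1, right:1, it:1, between:1, hold:1, you:1, grey:1, … (5 more, each freq 1)
N = 50. Frequency spectrum: V_1=15, V_2=5, V_3=2, V_4=2, V_11=1
M₂ = 1²·15 + 2²·5 + 3²·2 + 4²·2 + 11²·1 = 206
K = 10000 × (206 − 50) / 50² = 624.00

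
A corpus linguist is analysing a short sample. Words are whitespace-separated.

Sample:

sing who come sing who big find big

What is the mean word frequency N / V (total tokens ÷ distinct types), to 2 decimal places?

N = 8 tokens, V = 5 types.
Mean frequency = N / V = 8 / 5 = 1.60

1.60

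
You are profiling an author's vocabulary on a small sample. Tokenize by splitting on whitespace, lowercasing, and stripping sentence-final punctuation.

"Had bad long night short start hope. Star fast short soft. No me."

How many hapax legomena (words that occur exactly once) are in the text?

11

Frequencies: short:2, had:1, bad:1, long:1, night:1, start:1, hope:1, star:1, fast:1, soft:1, no:1, me:1
Hapax (freq=1): bad, fast, had, hope, long, me, night, no, soft, star, start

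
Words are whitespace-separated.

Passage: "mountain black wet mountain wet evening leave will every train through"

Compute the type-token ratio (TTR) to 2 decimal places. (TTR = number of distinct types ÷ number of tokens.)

N = 11 tokens, V = 9 types.
TTR = V / N = 9 / 11 = 0.82

0.82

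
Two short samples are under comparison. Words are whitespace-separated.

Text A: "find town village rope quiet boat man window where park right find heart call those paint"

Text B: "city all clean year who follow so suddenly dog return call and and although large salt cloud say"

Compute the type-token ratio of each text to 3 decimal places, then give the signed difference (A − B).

-0.006

TTR(A) = 15/16 = 0.938
TTR(B) = 17/18 = 0.944
Difference = 0.938 − 0.944 = -0.006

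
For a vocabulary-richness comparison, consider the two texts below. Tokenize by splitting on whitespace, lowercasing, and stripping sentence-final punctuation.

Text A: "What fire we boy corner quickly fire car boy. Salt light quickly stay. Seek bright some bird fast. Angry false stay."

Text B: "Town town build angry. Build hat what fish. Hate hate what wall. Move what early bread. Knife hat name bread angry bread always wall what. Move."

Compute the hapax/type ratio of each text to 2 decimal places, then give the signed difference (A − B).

A: hapax=13, V=17, ratio=0.76
B: hapax=5, V=14, ratio=0.36
Difference = 0.76 − 0.36 = 0.40

0.40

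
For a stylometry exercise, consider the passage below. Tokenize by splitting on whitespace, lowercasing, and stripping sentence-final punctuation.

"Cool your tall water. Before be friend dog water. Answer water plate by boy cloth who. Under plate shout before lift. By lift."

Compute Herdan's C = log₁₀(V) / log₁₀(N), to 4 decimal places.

0.9036

N = 23, V = 17.
log₁₀(V) = 1.230449, log₁₀(N) = 1.361728
C = 1.230449 / 1.361728 = 0.9036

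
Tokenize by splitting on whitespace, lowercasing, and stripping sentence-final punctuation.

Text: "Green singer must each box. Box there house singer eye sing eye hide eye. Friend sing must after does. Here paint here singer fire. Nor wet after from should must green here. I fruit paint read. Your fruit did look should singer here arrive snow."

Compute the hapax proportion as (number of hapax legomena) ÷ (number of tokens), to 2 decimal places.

0.38

Frequencies: singer:4, here:4, must:3, eye:3, green:2, box:2, sing:2, after:2, paint:2, should:2, fruit:2, each:1, there:1, house:1, hide:1, friend:1, does:1, fire:1, nor:1, wet:1, … (8 more, each freq 1)
Hapax count = 17; token count = 45.
Ratio = 17 / 45 = 0.38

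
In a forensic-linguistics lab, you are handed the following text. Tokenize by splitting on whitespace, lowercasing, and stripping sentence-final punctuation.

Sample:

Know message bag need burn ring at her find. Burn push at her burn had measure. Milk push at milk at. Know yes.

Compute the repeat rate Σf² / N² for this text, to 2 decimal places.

Frequencies: at:4, burn:3, know:2, her:2, push:2, milk:2, message:1, bag:1, need:1, ring:1, find:1, had:1, measure:1, yes:1
Σf² = 49; N² = 529
Repeat rate = 49 / 529 = 0.09

0.09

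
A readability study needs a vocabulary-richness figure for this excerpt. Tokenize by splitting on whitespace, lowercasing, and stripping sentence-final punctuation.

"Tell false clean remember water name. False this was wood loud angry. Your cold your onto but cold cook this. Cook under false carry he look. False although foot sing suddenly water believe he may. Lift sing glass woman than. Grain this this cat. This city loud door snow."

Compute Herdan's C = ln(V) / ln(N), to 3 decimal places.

0.914

N = 49, V = 35.
ln(V) = 3.555348, ln(N) = 3.891820
C = 3.555348 / 3.891820 = 0.914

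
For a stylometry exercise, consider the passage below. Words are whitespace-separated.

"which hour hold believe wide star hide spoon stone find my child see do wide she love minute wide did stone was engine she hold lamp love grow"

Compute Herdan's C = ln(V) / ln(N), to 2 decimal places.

N = 28, V = 22.
ln(V) = 3.091042, ln(N) = 3.332205
C = 3.091042 / 3.332205 = 0.93

0.93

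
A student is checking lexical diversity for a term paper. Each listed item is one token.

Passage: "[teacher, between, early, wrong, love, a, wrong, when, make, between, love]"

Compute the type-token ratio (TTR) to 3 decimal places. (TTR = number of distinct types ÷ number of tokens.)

0.727

N = 11 tokens, V = 8 types.
TTR = V / N = 8 / 11 = 0.727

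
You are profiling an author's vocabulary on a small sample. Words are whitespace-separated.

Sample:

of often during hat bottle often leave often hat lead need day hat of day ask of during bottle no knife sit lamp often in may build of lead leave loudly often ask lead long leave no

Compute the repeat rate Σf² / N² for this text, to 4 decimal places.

0.0709

Frequencies: often:5, of:4, hat:3, leave:3, lead:3, during:2, bottle:2, day:2, ask:2, no:2, need:1, knife:1, sit:1, lamp:1, in:1, may:1, build:1, loudly:1, long:1
Σf² = 97; N² = 1369
Repeat rate = 97 / 1369 = 0.0709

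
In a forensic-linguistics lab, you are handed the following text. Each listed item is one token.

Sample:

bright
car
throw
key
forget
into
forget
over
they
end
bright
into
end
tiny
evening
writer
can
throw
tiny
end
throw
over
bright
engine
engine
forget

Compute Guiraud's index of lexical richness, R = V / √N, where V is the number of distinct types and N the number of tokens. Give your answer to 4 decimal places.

2.7456

N = 26, V = 14.
√N = 5.099020
R = 14 / 5.099020 = 2.7456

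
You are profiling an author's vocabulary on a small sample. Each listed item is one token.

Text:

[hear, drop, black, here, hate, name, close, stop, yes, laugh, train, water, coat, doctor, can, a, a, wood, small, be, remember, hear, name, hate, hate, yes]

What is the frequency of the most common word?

3

Frequencies: hate:3, hear:2, name:2, yes:2, a:2, drop:1, black:1, here:1, close:1, stop:1, laugh:1, train:1, water:1, coat:1, doctor:1, can:1, wood:1, small:1, be:1, remember:1
Most common: 'hate' with frequency 3.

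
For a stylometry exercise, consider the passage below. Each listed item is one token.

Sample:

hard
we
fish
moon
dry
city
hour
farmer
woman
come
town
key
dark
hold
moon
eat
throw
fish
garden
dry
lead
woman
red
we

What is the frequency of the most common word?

Frequencies: we:2, fish:2, moon:2, dry:2, woman:2, hard:1, city:1, hour:1, farmer:1, come:1, town:1, key:1, dark:1, hold:1, eat:1, throw:1, garden:1, lead:1, red:1
Most common: 'we' with frequency 2.

2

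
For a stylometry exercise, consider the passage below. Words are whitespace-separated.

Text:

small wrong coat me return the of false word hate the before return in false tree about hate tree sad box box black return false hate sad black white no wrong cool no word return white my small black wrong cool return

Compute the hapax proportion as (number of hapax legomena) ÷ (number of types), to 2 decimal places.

Frequencies: return:5, wrong:3, false:3, hate:3, black:3, small:2, the:2, word:2, tree:2, sad:2, box:2, white:2, no:2, cool:2, coat:1, me:1, of:1, before:1, in:1, about:1, … (1 more, each freq 1)
Hapax count = 7; type count = 21.
Ratio = 7 / 21 = 0.33

0.33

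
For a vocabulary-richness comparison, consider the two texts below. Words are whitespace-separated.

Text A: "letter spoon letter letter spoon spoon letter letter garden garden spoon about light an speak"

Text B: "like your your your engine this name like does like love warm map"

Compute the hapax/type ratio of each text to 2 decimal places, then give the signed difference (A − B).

A: hapax=4, V=7, ratio=0.57
B: hapax=7, V=9, ratio=0.78
Difference = 0.57 − 0.78 = -0.21

-0.21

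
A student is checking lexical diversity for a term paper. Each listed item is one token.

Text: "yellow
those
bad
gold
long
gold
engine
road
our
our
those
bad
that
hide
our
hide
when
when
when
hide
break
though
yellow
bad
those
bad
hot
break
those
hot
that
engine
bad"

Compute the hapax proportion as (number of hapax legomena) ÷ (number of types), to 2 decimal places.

Frequencies: bad:5, those:4, our:3, hide:3, when:3, yellow:2, gold:2, engine:2, that:2, break:2, hot:2, long:1, road:1, though:1
Hapax count = 3; type count = 14.
Ratio = 3 / 14 = 0.21

0.21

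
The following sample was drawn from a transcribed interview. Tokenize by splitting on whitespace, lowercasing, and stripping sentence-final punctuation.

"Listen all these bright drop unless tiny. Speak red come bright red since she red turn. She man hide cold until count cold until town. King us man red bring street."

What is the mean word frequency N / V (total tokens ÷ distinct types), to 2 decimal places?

1.35

N = 31 tokens, V = 23 types.
Mean frequency = N / V = 31 / 23 = 1.35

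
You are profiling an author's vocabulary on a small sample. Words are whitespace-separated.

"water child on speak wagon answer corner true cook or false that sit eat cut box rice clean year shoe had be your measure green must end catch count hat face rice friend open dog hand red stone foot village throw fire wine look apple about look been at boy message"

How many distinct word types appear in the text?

Distinct types: {about, answer, apple, at, be, been, box, boy, catch, child, clean, cook, corner, count, cut, dog, eat, end, face, false, fire, foot, friend, green, had, hand, hat, look, measure, message, must, on, open, or, red, rice, shoe, sit, speak, stone, that, throw, true, village, wagon, water, wine, year, your}
V = 49

49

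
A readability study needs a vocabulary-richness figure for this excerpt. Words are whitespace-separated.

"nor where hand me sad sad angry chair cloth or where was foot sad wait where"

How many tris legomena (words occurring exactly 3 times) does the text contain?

Frequencies: where:3, sad:3, nor:1, hand:1, me:1, angry:1, chair:1, cloth:1, or:1, was:1, foot:1, wait:1
Words with frequency 3: sad, where

2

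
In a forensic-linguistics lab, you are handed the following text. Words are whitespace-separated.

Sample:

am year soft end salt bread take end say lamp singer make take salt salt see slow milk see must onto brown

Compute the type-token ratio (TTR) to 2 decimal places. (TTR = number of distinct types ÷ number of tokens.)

N = 22 tokens, V = 17 types.
TTR = V / N = 17 / 22 = 0.77

0.77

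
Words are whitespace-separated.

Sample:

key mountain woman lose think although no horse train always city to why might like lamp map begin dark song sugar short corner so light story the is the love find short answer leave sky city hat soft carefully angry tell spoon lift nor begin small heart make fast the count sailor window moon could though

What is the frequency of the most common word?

3

Frequencies: the:3, city:2, begin:2, short:2, key:1, mountain:1, woman:1, lose:1, think:1, although:1, no:1, horse:1, train:1, always:1, to:1, why:1, might:1, like:1, lamp:1, map:1, … (31 more, each freq 1)
Most common: 'the' with frequency 3.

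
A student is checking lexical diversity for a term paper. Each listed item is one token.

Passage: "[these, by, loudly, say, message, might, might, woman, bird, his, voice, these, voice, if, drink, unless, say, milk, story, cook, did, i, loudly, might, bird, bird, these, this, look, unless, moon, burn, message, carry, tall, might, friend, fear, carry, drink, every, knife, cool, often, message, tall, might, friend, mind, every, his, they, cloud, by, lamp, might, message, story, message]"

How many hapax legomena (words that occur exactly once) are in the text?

18

Frequencies: might:6, message:5, these:3, bird:3, by:2, loudly:2, say:2, his:2, voice:2, drink:2, unless:2, story:2, carry:2, tall:2, friend:2, every:2, woman:1, if:1, milk:1, cook:1, … (14 more, each freq 1)
Hapax (freq=1): burn, cloud, cook, cool, did, fear, i, if, knife, lamp, look, milk, mind, moon, often, they, this, woman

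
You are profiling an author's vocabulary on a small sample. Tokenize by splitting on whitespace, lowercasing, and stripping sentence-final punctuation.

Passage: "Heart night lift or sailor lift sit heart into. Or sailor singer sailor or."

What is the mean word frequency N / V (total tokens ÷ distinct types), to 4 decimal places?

1.7500

N = 14 tokens, V = 8 types.
Mean frequency = N / V = 14 / 8 = 1.7500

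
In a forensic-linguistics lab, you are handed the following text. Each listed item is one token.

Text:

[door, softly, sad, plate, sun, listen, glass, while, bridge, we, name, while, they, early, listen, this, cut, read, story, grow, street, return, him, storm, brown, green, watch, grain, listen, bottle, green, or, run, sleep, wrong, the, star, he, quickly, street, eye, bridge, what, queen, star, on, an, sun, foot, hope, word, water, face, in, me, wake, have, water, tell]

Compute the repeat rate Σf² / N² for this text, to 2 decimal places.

0.02

Frequencies: listen:3, sun:2, while:2, bridge:2, street:2, green:2, star:2, water:2, door:1, softly:1, sad:1, plate:1, glass:1, we:1, name:1, they:1, early:1, this:1, cut:1, read:1, … (30 more, each freq 1)
Σf² = 79; N² = 3481
Repeat rate = 79 / 3481 = 0.02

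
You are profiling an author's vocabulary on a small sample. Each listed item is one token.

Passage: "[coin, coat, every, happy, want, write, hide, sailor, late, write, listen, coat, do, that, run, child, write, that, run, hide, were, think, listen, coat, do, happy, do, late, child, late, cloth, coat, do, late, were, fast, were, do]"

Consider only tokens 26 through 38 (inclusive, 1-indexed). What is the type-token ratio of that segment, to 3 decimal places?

Segment tokens 26–38: happy, do, late, child, late, cloth, coat, do, late, were, fast, were, do
Segment N = 13, segment V = 8.
TTR = 8 / 13 = 0.615

0.615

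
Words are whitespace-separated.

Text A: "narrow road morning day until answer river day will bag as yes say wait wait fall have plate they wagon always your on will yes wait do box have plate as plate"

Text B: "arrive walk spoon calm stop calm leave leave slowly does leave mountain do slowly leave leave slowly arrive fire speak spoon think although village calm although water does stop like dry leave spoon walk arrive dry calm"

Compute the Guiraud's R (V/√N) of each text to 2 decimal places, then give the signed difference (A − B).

A: V=23, N=32, R=4.07
B: V=18, N=37, R=2.96
Difference = 4.07 − 2.96 = 1.11

1.11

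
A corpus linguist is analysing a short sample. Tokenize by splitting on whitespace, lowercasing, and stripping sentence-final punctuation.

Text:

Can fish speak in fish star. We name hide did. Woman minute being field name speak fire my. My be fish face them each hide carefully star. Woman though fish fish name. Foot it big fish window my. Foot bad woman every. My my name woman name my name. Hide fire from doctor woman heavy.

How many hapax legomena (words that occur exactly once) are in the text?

Frequencies: fish:6, name:6, my:6, woman:5, hide:3, speak:2, star:2, fire:2, foot:2, can:1, in:1, we:1, did:1, minute:1, being:1, field:1, be:1, face:1, them:1, each:1, … (10 more, each freq 1)
Hapax (freq=1): bad, be, being, big, can, carefully, did, doctor, each, every, face, field, from, heavy, in, it, minute, them, though, we, window

21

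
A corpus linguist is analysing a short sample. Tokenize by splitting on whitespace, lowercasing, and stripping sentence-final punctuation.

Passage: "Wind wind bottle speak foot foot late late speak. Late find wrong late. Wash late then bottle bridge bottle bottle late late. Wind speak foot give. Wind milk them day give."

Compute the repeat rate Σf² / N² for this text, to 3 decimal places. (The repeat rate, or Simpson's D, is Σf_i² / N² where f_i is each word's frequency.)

0.116

Frequencies: late:7, wind:4, bottle:4, speak:3, foot:3, give:2, find:1, wrong:1, wash:1, then:1, bridge:1, milk:1, them:1, day:1
Σf² = 111; N² = 961
Repeat rate = 111 / 961 = 0.116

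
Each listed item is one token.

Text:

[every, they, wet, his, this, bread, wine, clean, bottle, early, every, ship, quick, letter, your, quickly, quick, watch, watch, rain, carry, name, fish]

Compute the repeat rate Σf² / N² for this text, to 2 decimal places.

0.05

Frequencies: every:2, quick:2, watch:2, they:1, wet:1, his:1, this:1, bread:1, wine:1, clean:1, bottle:1, early:1, ship:1, letter:1, your:1, quickly:1, rain:1, carry:1, name:1, fish:1
Σf² = 29; N² = 529
Repeat rate = 29 / 529 = 0.05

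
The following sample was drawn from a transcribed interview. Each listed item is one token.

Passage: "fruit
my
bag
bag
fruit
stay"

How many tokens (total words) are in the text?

Tokens: fruit, my, bag, bag, fruit, stay
N = 6

6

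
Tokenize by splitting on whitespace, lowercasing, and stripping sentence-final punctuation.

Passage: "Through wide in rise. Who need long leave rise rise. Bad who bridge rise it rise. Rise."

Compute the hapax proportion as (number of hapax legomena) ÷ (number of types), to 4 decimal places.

0.8182

Frequencies: rise:6, who:2, through:1, wide:1, in:1, need:1, long:1, leave:1, bad:1, bridge:1, it:1
Hapax count = 9; type count = 11.
Ratio = 9 / 11 = 0.8182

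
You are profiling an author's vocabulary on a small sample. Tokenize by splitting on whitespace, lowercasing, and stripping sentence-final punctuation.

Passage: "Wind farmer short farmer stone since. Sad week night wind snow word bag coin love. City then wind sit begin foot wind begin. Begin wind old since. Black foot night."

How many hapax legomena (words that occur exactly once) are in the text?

14

Frequencies: wind:5, begin:3, farmer:2, since:2, night:2, foot:2, short:1, stone:1, sad:1, week:1, snow:1, word:1, bag:1, coin:1, love:1, city:1, then:1, sit:1, old:1, black:1
Hapax (freq=1): bag, black, city, coin, love, old, sad, short, sit, snow, stone, then, week, word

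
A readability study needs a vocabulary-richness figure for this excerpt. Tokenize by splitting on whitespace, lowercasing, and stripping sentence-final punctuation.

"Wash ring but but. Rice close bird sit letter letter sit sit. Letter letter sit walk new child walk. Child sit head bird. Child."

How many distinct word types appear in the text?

12

Distinct types: {bird, but, child, close, head, letter, new, rice, ring, sit, walk, wash}
V = 12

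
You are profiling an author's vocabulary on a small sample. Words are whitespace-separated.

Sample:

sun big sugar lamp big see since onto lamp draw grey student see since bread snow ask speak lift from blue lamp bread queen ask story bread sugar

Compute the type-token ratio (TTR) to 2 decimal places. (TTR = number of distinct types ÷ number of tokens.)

N = 28 tokens, V = 19 types.
TTR = V / N = 19 / 28 = 0.68

0.68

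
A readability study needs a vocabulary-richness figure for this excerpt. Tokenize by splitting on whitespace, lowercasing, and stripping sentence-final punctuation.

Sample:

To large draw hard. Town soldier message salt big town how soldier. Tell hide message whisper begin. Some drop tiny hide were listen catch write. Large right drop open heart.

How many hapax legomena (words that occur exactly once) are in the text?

18

Frequencies: large:2, town:2, soldier:2, message:2, hide:2, drop:2, to:1, draw:1, hard:1, salt:1, big:1, how:1, tell:1, whisper:1, begin:1, some:1, tiny:1, were:1, listen:1, catch:1, … (4 more, each freq 1)
Hapax (freq=1): begin, big, catch, draw, hard, heart, how, listen, open, right, salt, some, tell, tiny, to, were, whisper, write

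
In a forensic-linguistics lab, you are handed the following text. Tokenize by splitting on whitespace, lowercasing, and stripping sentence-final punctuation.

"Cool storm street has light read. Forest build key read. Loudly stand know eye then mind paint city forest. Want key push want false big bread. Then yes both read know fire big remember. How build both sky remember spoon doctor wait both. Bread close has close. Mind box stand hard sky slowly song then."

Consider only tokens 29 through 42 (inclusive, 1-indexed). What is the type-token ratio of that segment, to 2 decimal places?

Segment tokens 29–42: both, read, know, fire, big, remember, how, build, both, sky, remember, spoon, doctor, wait
Segment N = 14, segment V = 12.
TTR = 12 / 14 = 0.86

0.86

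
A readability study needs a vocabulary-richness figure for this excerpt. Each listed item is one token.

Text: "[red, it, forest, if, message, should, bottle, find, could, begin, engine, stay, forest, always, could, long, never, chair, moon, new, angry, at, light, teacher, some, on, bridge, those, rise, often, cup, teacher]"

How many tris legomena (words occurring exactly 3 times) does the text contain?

0

Frequencies: forest:2, could:2, teacher:2, red:1, it:1, if:1, message:1, should:1, bottle:1, find:1, begin:1, engine:1, stay:1, always:1, long:1, never:1, chair:1, moon:1, new:1, angry:1, … (9 more, each freq 1)
Words with frequency 3: (none)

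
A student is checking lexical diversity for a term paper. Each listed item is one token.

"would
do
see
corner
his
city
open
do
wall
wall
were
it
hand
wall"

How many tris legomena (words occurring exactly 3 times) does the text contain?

Frequencies: wall:3, do:2, would:1, see:1, corner:1, his:1, city:1, open:1, were:1, it:1, hand:1
Words with frequency 3: wall

1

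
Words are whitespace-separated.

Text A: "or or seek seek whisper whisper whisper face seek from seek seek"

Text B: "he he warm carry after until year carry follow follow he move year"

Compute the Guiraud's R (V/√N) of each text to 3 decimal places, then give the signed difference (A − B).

A: V=5, N=12, R=1.443
B: V=8, N=13, R=2.219
Difference = 1.443 − 2.219 = -0.776

-0.776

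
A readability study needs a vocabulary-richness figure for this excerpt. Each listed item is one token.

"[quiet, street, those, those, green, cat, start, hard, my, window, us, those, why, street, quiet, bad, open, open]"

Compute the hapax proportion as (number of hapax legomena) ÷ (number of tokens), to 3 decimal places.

Frequencies: those:3, quiet:2, street:2, open:2, green:1, cat:1, start:1, hard:1, my:1, window:1, us:1, why:1, bad:1
Hapax count = 9; token count = 18.
Ratio = 9 / 18 = 0.500

0.500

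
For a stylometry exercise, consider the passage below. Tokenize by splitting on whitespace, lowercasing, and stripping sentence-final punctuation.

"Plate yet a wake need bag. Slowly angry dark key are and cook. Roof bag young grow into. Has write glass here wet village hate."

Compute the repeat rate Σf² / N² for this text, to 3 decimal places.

0.043

Frequencies: bag:2, plate:1, yet:1, a:1, wake:1, need:1, slowly:1, angry:1, dark:1, key:1, are:1, and:1, cook:1, roof:1, young:1, grow:1, into:1, has:1, write:1, glass:1, … (4 more, each freq 1)
Σf² = 27; N² = 625
Repeat rate = 27 / 625 = 0.043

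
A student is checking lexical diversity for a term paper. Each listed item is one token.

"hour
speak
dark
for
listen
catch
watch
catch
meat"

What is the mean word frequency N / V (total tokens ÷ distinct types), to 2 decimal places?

1.13

N = 9 tokens, V = 8 types.
Mean frequency = N / V = 9 / 8 = 1.13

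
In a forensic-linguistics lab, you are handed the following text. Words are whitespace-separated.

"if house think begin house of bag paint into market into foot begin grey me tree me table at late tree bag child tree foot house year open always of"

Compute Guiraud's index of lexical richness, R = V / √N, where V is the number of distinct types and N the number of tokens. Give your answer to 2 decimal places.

3.65

N = 30, V = 20.
√N = 5.477226
R = 20 / 5.477226 = 3.65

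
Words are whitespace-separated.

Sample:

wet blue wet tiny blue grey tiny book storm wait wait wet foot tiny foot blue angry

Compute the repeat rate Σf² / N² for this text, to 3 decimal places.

Frequencies: wet:3, blue:3, tiny:3, wait:2, foot:2, grey:1, book:1, storm:1, angry:1
Σf² = 39; N² = 289
Repeat rate = 39 / 289 = 0.135

0.135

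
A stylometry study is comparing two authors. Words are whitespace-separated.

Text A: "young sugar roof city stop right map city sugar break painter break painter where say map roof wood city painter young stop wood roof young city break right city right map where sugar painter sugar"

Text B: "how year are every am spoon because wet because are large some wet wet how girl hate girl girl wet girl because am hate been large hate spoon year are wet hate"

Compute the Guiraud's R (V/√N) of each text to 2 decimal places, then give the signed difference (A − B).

-0.27

A: V=12, N=35, R=2.03
B: V=13, N=32, R=2.30
Difference = 2.03 − 2.30 = -0.27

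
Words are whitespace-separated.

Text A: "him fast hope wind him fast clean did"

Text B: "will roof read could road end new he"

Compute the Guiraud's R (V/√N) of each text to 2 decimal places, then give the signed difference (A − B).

A: V=6, N=8, R=2.12
B: V=8, N=8, R=2.83
Difference = 2.12 − 2.83 = -0.71

-0.71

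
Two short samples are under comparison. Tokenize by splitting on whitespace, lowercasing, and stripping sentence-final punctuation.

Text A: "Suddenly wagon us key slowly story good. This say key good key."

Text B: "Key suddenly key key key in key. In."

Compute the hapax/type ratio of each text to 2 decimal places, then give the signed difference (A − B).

A: hapax=7, V=9, ratio=0.78
B: hapax=1, V=3, ratio=0.33
Difference = 0.78 − 0.33 = 0.45

0.45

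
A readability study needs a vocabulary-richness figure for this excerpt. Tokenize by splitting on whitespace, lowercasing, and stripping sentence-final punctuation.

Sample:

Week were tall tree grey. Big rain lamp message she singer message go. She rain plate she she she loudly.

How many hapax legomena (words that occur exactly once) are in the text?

Frequencies: she:5, rain:2, message:2, week:1, were:1, tall:1, tree:1, grey:1, big:1, lamp:1, singer:1, go:1, plate:1, loudly:1
Hapax (freq=1): big, go, grey, lamp, loudly, plate, singer, tall, tree, week, were

11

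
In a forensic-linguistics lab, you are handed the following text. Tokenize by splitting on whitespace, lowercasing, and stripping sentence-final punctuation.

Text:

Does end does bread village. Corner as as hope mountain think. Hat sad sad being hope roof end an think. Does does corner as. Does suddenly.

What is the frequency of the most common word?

5

Frequencies: does:5, as:3, end:2, corner:2, hope:2, think:2, sad:2, bread:1, village:1, mountain:1, hat:1, being:1, roof:1, an:1, suddenly:1
Most common: 'does' with frequency 5.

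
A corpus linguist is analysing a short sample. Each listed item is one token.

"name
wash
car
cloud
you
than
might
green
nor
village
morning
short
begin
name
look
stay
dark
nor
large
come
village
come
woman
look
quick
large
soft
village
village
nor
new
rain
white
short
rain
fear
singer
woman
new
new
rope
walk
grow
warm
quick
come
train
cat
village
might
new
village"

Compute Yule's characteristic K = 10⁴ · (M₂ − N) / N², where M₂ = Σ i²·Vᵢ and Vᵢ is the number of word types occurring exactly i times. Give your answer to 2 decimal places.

258.88

Frequencies: village:6, new:4, nor:3, come:3, name:2, might:2, short:2, look:2, large:2, woman:2, quick:2, rain:2, wash:1, car:1, cloud:1, you:1, than:1, green:1, morning:1, begin:1, … (12 more, each freq 1)
N = 52. Frequency spectrum: V_1=20, V_2=8, V_3=2, V_4=1, V_6=1
M₂ = 1²·20 + 2²·8 + 3²·2 + 4²·1 + 6²·1 = 122
K = 10000 × (122 − 52) / 52² = 258.88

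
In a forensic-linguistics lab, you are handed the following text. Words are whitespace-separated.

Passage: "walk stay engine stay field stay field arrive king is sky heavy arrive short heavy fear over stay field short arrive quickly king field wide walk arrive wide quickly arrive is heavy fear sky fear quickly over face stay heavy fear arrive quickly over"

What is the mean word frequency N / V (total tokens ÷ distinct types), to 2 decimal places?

N = 44 tokens, V = 15 types.
Mean frequency = N / V = 44 / 15 = 2.93

2.93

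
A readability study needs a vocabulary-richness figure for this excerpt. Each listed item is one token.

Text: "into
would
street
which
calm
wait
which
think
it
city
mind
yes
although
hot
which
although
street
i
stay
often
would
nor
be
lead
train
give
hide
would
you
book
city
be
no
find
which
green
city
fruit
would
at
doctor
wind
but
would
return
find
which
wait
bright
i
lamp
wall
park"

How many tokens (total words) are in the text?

53

Tokens: into, would, street, which, calm, wait, which, think, it, city, mind, yes, although, hot, which, although, street, i, stay, often, would, nor, be, lead, train, give, hide, would, you, book, city, be, no, find, which, green, city, fruit, would, at, doctor, wind, but, would, return, find, which, wait, bright, i, lamp, wall, park
N = 53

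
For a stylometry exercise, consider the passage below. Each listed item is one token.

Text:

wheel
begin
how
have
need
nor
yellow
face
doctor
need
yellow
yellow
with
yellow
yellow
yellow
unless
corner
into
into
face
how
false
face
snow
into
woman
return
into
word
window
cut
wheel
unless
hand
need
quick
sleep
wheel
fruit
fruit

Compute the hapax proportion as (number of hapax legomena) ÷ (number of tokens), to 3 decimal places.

0.390

Frequencies: yellow:6, into:4, wheel:3, need:3, face:3, how:2, unless:2, fruit:2, begin:1, have:1, nor:1, doctor:1, with:1, corner:1, false:1, snow:1, woman:1, return:1, word:1, window:1, … (4 more, each freq 1)
Hapax count = 16; token count = 41.
Ratio = 16 / 41 = 0.390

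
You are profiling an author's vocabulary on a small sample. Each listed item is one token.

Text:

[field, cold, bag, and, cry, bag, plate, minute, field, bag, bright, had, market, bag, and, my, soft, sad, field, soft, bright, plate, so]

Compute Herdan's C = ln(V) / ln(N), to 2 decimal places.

0.84

N = 23, V = 14.
ln(V) = 2.639057, ln(N) = 3.135494
C = 2.639057 / 3.135494 = 0.84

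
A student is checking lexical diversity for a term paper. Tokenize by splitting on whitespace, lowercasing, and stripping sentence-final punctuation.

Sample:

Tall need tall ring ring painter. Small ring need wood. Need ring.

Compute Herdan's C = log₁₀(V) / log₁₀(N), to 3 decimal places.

0.721

N = 12, V = 6.
log₁₀(V) = 0.778151, log₁₀(N) = 1.079181
C = 0.778151 / 1.079181 = 0.721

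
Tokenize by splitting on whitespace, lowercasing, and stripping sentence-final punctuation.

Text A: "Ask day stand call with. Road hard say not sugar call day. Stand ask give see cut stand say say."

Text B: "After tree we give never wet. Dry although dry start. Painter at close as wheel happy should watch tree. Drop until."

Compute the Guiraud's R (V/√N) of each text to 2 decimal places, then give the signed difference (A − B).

A: V=13, N=20, R=2.91
B: V=19, N=21, R=4.15
Difference = 2.91 − 4.15 = -1.24

-1.24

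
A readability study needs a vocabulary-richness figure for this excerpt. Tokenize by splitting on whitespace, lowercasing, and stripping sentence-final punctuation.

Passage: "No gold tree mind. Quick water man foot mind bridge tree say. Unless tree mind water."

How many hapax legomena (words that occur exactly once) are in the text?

Frequencies: tree:3, mind:3, water:2, no:1, gold:1, quick:1, man:1, foot:1, bridge:1, say:1, unless:1
Hapax (freq=1): bridge, foot, gold, man, no, quick, say, unless

8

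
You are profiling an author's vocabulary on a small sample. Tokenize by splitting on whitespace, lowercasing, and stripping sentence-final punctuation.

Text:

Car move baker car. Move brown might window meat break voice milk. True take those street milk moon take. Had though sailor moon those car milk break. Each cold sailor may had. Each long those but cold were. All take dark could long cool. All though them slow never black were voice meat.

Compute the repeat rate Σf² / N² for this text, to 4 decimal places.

Frequencies: car:3, milk:3, take:3, those:3, move:2, meat:2, break:2, voice:2, moon:2, had:2, though:2, sailor:2, each:2, cold:2, long:2, were:2, all:2, baker:1, brown:1, might:1, … (12 more, each freq 1)
Σf² = 103; N² = 2809
Repeat rate = 103 / 2809 = 0.0367

0.0367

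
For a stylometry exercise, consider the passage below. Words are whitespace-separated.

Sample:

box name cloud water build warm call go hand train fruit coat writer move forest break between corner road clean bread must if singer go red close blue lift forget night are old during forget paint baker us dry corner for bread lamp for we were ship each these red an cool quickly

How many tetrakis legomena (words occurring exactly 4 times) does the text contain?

Frequencies: go:2, corner:2, bread:2, red:2, forget:2, for:2, box:1, name:1, cloud:1, water:1, build:1, warm:1, call:1, hand:1, train:1, fruit:1, coat:1, writer:1, move:1, forest:1, … (27 more, each freq 1)
Words with frequency 4: (none)

0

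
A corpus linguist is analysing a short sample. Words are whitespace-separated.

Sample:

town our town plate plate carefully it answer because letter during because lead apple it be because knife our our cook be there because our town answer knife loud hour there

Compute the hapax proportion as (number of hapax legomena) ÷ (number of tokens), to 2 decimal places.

Frequencies: our:4, because:4, town:3, plate:2, it:2, answer:2, be:2, knife:2, there:2, carefully:1, letter:1, during:1, lead:1, apple:1, cook:1, loud:1, hour:1
Hapax count = 8; token count = 31.
Ratio = 8 / 31 = 0.26

0.26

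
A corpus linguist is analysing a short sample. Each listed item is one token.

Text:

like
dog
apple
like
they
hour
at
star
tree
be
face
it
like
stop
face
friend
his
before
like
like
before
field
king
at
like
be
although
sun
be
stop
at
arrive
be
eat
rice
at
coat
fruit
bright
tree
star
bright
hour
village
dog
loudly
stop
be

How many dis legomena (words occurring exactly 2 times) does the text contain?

Frequencies: like:6, be:5, at:4, stop:3, dog:2, hour:2, star:2, tree:2, face:2, before:2, bright:2, apple:1, they:1, it:1, friend:1, his:1, field:1, king:1, although:1, sun:1, … (7 more, each freq 1)
Words with frequency 2: before, bright, dog, face, hour, star, tree

7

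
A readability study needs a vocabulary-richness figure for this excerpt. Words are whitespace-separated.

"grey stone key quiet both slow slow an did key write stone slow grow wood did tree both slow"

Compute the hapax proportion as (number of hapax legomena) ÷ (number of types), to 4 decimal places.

0.5833

Frequencies: slow:4, stone:2, key:2, both:2, did:2, grey:1, quiet:1, an:1, write:1, grow:1, wood:1, tree:1
Hapax count = 7; type count = 12.
Ratio = 7 / 12 = 0.5833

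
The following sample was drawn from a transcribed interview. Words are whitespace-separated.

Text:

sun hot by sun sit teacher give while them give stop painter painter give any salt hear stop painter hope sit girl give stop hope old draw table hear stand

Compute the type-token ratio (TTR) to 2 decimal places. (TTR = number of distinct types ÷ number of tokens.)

N = 30 tokens, V = 19 types.
TTR = V / N = 19 / 30 = 0.63

0.63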